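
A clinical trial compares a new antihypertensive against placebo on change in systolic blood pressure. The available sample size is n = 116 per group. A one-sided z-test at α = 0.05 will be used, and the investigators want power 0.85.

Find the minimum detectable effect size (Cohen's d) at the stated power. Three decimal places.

Required noncentrality: δ = z_{0.05} + z_{0.15} = 1.645 + 1.036 = 2.681.
δ = d·√(n/2) ⇒ d = δ/√(n/2) = 2.681/√(116/2) = 0.3521.

d ≈ 0.352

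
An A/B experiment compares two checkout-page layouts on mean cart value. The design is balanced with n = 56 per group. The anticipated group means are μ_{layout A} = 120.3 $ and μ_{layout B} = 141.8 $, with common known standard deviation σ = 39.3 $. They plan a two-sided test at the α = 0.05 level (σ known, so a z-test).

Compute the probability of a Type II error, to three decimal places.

Standardized effect: d = |μ_{layout A} − μ_{layout B}| / σ = |120.3 − 141.8| / 39.3 = 0.5471
Noncentrality parameter: λ = d·√(n/2) = 0.5471 × √(56/2) = 2.8948
Two-sided α = 0.05 → critical value z_{0.025} = 1.960.
Power = Φ(λ − 1.960) + Φ(−λ − 1.960) = Φ(0.935) + Φ(-4.855) = 0.8251 + 0.0000 = 0.8251.
Type II error: β = 1 − power = 1 − 0.8251 = 0.1749.

β ≈ 0.175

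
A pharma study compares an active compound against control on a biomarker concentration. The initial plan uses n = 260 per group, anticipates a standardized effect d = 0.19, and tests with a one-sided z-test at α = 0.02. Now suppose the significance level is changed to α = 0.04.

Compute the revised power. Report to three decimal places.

δ = d·√(n/2) = 0.19 × √(260/2) = 2.1663 (unchanged). New critical value: z_{0.04} = 1.751.
Revised power = P(Z > 1.751 − δ) = Φ(0.416) = 0.6612.

Power ≈ 0.661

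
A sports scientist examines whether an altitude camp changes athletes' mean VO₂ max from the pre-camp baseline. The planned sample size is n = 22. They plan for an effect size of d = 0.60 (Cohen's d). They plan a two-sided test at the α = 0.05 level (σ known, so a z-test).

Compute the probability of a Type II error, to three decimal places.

Noncentrality parameter: δ = d·√n = 0.60 × √22 = 2.8142
Two-sided α = 0.05 → critical value z_{0.025} = 1.960.
Power = Φ(δ − 1.960) + Φ(−δ − 1.960) = Φ(0.854) + Φ(-4.774) = 0.8035 + 0.0000 = 0.8035.
Type II error: β = 1 − power = 1 − 0.8035 = 0.1965.

β ≈ 0.196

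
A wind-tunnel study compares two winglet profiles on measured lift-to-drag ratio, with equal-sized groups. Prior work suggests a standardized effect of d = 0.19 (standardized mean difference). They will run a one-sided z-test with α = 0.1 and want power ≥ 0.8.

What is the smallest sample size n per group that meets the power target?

Set Φ(δ − 1.282) = 0.8; then δ − 1.282 = Φ⁻¹(0.8) = 0.842, giving δ = 2.123.
δ = d·√(n/2) ⇒ n = 2(δ/d)² = 2 × (2.123 / 0.19)² = 249.74.
Rounding up, n = 250 per group.

n = 250 per group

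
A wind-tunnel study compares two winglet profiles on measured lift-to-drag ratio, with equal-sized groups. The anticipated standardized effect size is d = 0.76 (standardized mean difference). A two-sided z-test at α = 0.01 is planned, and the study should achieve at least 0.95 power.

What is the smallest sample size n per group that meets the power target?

Set Φ(δ − 2.576) = 0.95; then δ − 2.576 = Φ⁻¹(0.95) = 1.645, giving δ = 4.221.
(For δ > 0 the lower-tail rejection region contributes negligibly to power, so the one-term inversion is standard.)
δ = d·√(n/2) ⇒ n = 2(δ/d)² = 2 × (4.221 / 0.76)² = 61.68.
Round up to the next whole unit.

n = 62 per group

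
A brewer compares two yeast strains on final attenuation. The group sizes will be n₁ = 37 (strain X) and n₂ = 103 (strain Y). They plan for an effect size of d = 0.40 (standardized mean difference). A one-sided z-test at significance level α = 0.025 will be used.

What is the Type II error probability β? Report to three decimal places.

Noncentrality parameter: δ = d / √(1/n₁ + 1/n₂) = 0.40 / √(1/37 + 1/103) = 2.0870
Critical value for a one-sided test at α = 0.025: z_α = 1.960.
Power = P(Z > 1.960 − δ) = Φ(0.127) = 0.5505.
Type II error: β = 1 − power = 1 − 0.5505 = 0.4495.

β ≈ 0.449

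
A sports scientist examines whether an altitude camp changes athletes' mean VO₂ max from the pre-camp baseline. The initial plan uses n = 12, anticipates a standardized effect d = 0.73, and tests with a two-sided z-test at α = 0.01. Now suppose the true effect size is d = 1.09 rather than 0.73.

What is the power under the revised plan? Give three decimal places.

With d = 1.09: δ = d·√n = 1.09 × √12 = 3.7759. Critical value z_{0.005} = 2.576.
Revised power = Φ(δ − 2.576) + Φ(−δ − 2.576) = Φ(1.200) + Φ(-6.352) = 0.8849 + 0.0000 = 0.8849.

Power ≈ 0.885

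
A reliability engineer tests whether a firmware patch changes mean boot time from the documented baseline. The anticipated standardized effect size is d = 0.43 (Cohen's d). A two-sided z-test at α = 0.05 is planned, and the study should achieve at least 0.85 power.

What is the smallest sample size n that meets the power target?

n = 49

Set Φ(δ − 1.960) = 0.85; then δ − 1.960 = Φ⁻¹(0.85) = 1.036, giving δ = 2.996.
(For δ > 0 the lower-tail rejection region contributes negligibly to power, so the one-term inversion is standard.)
δ = d·√n ⇒ n = (δ/d)² = (2.996 / 0.43)² = 48.56.
Round up to the next whole unit.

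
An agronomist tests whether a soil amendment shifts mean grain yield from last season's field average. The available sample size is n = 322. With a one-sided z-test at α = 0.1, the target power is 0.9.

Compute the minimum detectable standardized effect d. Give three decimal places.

Required noncentrality: δ = z_{0.1} + z_{0.10} = 1.282 + 1.282 = 2.563.
δ = d·√n ⇒ d = δ/√n = 2.563/√322 = 0.1428.

d ≈ 0.143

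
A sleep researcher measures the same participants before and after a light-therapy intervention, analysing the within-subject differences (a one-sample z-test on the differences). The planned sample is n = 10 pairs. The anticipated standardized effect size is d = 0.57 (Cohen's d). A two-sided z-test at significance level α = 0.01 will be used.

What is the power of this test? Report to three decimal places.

Noncentrality parameter: δ = d·√n = 0.57 × √10 = 1.8025
Critical value for a two-sided test at α = 0.01: z_{α/2} = 2.576.
Power = Φ(δ − 2.576) + Φ(−δ − 2.576) = Φ(-0.773) + Φ(-4.378) = 0.2197 + 0.0000 = 0.2197.

Power ≈ 0.220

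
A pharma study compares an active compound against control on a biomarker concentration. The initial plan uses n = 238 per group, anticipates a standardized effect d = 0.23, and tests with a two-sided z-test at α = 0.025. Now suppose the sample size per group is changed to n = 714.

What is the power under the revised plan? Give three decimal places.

Power ≈ 0.982

With n = 714 per group: δ = d·√(n/2) = 0.23 × √(714/2) = 4.3457. Critical value z_{0.0125} = 2.241.
Revised power = Φ(δ − 2.241) + Φ(−δ − 2.241) = Φ(2.104) + Φ(-6.587) = 0.9823 + 0.0000 = 0.9823.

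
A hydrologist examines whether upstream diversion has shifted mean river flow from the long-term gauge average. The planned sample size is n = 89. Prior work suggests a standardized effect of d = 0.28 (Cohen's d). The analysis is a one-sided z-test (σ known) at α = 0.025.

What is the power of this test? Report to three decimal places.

Power ≈ 0.752

Noncentrality parameter: δ = d·√n = 0.28 × √89 = 2.6415
One-sided α = 0.025 → critical value z_{0.025} = 1.960.
Power = P(Z > 1.960 − δ) = Φ(0.682) = 0.7522.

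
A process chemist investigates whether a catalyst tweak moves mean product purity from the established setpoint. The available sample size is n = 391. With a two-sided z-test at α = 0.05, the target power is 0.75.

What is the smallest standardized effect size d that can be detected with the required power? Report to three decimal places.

d ≈ 0.133

Need Φ(δ − 1.960) = 0.75, so δ = 1.960 + 0.674 = 2.634.
(Lower-tail contribution to power is negligible for δ > 0.)
δ = d·√n ⇒ d = δ/√n = 2.634/√391 = 0.1332.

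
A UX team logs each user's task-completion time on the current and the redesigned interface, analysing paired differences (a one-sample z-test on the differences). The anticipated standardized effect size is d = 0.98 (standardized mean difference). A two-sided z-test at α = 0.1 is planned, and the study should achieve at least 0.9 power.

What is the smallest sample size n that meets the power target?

Set Φ(δ − 1.645) = 0.9; then δ − 1.645 = Φ⁻¹(0.9) = 1.282, giving δ = 2.926.
(For δ > 0 the lower-tail rejection region contributes negligibly to power, so the one-term inversion is standard.)
δ = d·√n ⇒ n = (δ/d)² = (2.926 / 0.98)² = 8.92.
Round up to the next whole unit.

n = 9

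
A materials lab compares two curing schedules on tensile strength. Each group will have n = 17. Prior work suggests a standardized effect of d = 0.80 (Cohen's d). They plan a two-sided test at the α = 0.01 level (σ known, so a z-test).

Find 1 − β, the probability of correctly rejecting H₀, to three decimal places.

Power ≈ 0.404

Noncentrality parameter: δ = d·√(n/2) = 0.80 × √(17/2) = 2.3324
Two-sided α = 0.01 → critical value z_{0.005} = 2.576.
Power = Φ(δ − 2.576) + Φ(−δ − 2.576) = Φ(-0.243) + Φ(-4.908) = 0.4038 + 0.0000 = 0.4038.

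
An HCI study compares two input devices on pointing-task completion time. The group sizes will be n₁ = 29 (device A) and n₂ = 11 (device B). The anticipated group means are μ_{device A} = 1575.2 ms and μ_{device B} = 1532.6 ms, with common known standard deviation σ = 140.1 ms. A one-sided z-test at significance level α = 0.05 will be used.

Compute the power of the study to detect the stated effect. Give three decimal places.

Power ≈ 0.216

Standardized effect: d = |μ_{device A} − μ_{device B}| / σ = |1575.2 − 1532.6| / 140.1 = 0.3041
Noncentrality parameter: δ = d / √(1/n₁ + 1/n₂) = 0.3041 / √(1/29 + 1/11) = 0.8587
Critical value for a one-sided test at α = 0.05: z_α = 1.645.
Power = P(Z > 1.645 − δ) = Φ(-0.786) = 0.2159.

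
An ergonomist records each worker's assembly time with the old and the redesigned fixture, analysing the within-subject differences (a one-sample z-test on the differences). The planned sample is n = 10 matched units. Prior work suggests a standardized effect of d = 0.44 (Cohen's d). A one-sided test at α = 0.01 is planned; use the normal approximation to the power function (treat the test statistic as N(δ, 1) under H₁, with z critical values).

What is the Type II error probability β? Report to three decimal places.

Noncentrality parameter: δ = d·√n = 0.44 × √10 = 1.3914
One-sided α = 0.01 → critical value z_{0.01} = 2.326.
Power = Φ(δ − 2.326) = Φ(-0.935) = 0.1749.
Type II error: β = 1 − power = 1 − 0.1749 = 0.8251.

β ≈ 0.825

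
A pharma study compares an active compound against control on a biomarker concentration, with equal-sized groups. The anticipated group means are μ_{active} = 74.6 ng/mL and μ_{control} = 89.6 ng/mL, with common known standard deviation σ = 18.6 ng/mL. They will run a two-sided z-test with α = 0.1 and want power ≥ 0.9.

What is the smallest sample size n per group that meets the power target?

Standardized effect: d = |μ_{active} − μ_{control}| / σ = |74.6 − 89.6| / 18.6 = 0.8065
For power 0.9 need Φ(δ − z_{0.05}) = 0.9, so δ = z_{0.05} + z_{0.10} = 1.645 + 1.282 = 2.926.
(The Φ(−δ − z_{α/2}) term is vanishingly small for δ > 0 and is dropped in the standard sample-size formula.)
δ = d·√(n/2) ⇒ n = 2(δ/d)² = 2 × (2.926 / 0.8065)² = 26.34.
Round up to the next whole unit.

n = 27 per group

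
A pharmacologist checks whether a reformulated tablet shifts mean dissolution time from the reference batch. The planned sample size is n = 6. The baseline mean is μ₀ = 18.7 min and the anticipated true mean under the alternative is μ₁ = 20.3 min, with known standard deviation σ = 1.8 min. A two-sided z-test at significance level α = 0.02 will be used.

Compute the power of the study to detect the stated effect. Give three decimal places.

Standardized effect: d = |μ₁ − μ₀| / σ = |20.3 − 18.7| / 1.8 = 0.8889
Noncentrality parameter: δ = d·√n = 0.8889 × √6 = 2.1773
Two-sided α = 0.02 → critical value z_{0.01} = 2.326.
Power = Φ(δ − 2.326) + Φ(−δ − 2.326) = Φ(-0.149) + Φ(-4.504) = 0.4408 + 0.0000 = 0.4408.

Power ≈ 0.441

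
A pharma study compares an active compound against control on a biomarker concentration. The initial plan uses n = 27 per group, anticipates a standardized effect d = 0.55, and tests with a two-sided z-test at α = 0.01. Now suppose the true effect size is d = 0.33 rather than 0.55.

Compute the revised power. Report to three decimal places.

Power ≈ 0.086

With d = 0.33: δ = d·√(n/2) = 0.33 × √(27/2) = 1.2125. Critical value z_{0.005} = 2.576.
Revised power = Φ(δ − 2.576) + Φ(−δ − 2.576) = Φ(-1.363) + Φ(-3.788) = 0.0864 + 0.0001 = 0.0865.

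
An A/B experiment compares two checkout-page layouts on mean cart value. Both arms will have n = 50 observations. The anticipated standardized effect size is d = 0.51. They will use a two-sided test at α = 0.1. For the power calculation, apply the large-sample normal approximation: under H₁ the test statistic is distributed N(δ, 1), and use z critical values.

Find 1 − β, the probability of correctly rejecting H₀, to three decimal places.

Power ≈ 0.817

Noncentrality parameter: δ = d·√(n/2) = 0.51 × √(50/2) = 2.5500
Two-sided α = 0.1 → critical value z_{0.05} = 1.645.
Power = Φ(δ − 1.645) + Φ(−δ − 1.645) = Φ(0.905) + Φ(-4.195) = 0.8173 + 0.0000 = 0.8173.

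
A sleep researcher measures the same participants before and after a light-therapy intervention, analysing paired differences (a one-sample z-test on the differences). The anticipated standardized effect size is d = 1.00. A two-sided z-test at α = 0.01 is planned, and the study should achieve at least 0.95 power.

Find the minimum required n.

Set Φ(δ − 2.576) = 0.95; then δ − 2.576 = Φ⁻¹(0.95) = 1.645, giving δ = 4.221.
(The Φ(−δ − z_{α/2}) term is vanishingly small for δ > 0 and is dropped in the standard sample-size formula.)
δ = d·√n ⇒ n = (δ/d)² = (4.221 / 1.00)² = 17.81.
Round up to the next whole unit.

n = 18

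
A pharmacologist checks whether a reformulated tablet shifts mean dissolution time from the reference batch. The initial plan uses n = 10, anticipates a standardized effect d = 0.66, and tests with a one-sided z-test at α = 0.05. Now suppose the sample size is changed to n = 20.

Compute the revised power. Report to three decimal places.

With n = 20: δ = d·√n = 0.66 × √20 = 2.9516. Critical value z_{0.05} = 1.645.
Revised power = P(Z > 1.645 − δ) = Φ(1.307) = 0.9044.

Power ≈ 0.904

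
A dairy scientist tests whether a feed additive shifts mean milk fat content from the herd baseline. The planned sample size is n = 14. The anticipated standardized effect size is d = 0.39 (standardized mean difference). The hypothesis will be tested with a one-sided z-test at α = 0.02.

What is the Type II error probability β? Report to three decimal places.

β ≈ 0.724

Noncentrality parameter: δ = d·√n = 0.39 × √14 = 1.4592
One-sided α = 0.02 → critical value z_{0.02} = 2.054.
Power = P(Z > 2.054 − δ) = Φ(-0.595) = 0.2761.
Type II error: β = 1 − power = 1 − 0.2761 = 0.7239.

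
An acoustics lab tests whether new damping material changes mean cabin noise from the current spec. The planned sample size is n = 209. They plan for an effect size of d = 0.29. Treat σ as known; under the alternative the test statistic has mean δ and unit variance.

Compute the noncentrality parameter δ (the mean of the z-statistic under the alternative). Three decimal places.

δ ≈ 4.192

The noncentrality parameter scales effect size by the design's sample-size factor: δ = d·√n = 0.29 × √209 = 4.1925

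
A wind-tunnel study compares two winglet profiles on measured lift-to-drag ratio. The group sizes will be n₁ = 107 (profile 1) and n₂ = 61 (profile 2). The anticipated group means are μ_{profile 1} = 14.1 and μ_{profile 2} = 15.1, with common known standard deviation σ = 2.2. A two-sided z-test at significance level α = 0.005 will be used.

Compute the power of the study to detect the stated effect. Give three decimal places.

Standardized effect: d = |μ_{profile 1} − μ_{profile 2}| / σ = |14.1 − 15.1| / 2.2 = 0.4545
Noncentrality parameter: δ = d / √(1/n₁ + 1/n₂) = 0.4545 / √(1/107 + 1/61) = 2.8332
Two-sided α = 0.005 → critical value z_{0.0025} = 2.807.
Power = Φ(δ − 2.807) + Φ(−δ − 2.807) = Φ(0.026) + Φ(-5.640) = 0.5104 + 0.0000 = 0.5104.

Power ≈ 0.510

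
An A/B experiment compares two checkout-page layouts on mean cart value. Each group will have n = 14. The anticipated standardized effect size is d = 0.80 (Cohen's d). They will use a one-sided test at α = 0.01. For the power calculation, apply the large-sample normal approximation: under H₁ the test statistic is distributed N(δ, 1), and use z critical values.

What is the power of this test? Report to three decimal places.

Noncentrality parameter: δ = d·√(n/2) = 0.80 × √(14/2) = 2.1166
Critical value for a one-sided test at α = 0.01: z_α = 2.326.
Power = Φ(δ − 2.326) = Φ(-0.210) = 0.4169.

Power ≈ 0.417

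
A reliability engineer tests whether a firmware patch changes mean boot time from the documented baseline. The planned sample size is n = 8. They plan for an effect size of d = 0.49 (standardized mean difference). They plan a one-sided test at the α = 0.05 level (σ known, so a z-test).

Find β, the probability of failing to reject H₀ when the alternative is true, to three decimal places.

β ≈ 0.602

Noncentrality parameter: δ = d·√n = 0.49 × √8 = 1.3859
One-sided α = 0.05 → critical value z_{0.05} = 1.645.
Power = Φ(δ − 1.645) = Φ(-0.259) = 0.3978.
Type II error: β = 1 − power = 1 − 0.3978 = 0.6022.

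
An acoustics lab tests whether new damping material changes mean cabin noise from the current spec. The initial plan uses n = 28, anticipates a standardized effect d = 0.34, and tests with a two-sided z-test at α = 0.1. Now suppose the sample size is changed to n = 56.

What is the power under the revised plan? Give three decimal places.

Power ≈ 0.816

With n = 56: δ = d·√n = 0.34 × √56 = 2.5443. Critical value z_{0.05} = 1.645.
Revised power = Φ(δ − 1.645) + Φ(−δ − 1.645) = Φ(0.899) + Φ(-4.189) = 0.8158 + 0.0000 = 0.8158.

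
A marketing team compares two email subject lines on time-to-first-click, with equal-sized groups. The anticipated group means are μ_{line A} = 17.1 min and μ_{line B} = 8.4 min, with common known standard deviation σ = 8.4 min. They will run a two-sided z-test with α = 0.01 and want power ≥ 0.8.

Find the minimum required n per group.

n = 22 per group

Standardized effect: d = |μ_{line A} − μ_{line B}| / σ = |17.1 − 8.4| / 8.4 = 1.0357
Set Φ(δ − 2.576) = 0.8; then δ − 2.576 = Φ⁻¹(0.8) = 0.842, giving δ = 3.417.
(For δ > 0 the lower-tail rejection region contributes negligibly to power, so the one-term inversion is standard.)
δ = d·√(n/2) ⇒ n = 2(δ/d)² = 2 × (3.417 / 1.0357)² = 21.77.
Round up to the next whole unit.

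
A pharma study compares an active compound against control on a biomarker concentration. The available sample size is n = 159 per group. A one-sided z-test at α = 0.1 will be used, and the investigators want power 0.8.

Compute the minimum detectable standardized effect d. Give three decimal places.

Required noncentrality: δ = z_{0.1} + z_{0.20} = 1.282 + 0.842 = 2.123.
δ = d·√(n/2) ⇒ d = δ/√(n/2) = 2.123/√(159/2) = 0.2381.

d ≈ 0.238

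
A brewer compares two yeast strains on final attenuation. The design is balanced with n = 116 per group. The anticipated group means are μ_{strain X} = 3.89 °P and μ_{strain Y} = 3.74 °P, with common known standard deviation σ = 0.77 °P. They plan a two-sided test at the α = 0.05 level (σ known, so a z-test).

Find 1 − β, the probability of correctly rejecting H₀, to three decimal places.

Standardized effect: d = |μ_{strain X} − μ_{strain Y}| / σ = |3.89 − 3.74| / 0.77 = 0.1948
Noncentrality parameter: δ = d·√(n/2) = 0.1948 × √(116/2) = 1.4836
Critical value for a two-sided test at α = 0.05: z_{α/2} = 1.960.
Power = Φ(δ − 1.960) + Φ(−δ − 1.960) = Φ(-0.476) + Φ(-3.444) = 0.3169 + 0.0003 = 0.3172.

Power ≈ 0.317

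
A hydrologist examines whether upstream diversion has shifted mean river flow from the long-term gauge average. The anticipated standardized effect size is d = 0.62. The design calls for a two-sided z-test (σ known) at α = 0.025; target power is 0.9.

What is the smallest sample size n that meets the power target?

Set Φ(δ − 2.241) = 0.9; then δ − 2.241 = Φ⁻¹(0.9) = 1.282, giving δ = 3.523.
(The Φ(−δ − z_{α/2}) term is vanishingly small for δ > 0 and is dropped in the standard sample-size formula.)
δ = d·√n ⇒ n = (δ/d)² = (3.523 / 0.62)² = 32.29.
Rounding up, n = 33.

n = 33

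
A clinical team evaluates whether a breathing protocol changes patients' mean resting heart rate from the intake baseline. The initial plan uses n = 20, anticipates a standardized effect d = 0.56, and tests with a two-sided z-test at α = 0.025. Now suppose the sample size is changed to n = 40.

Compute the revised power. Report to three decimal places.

Power ≈ 0.903

With n = 40: δ = d·√n = 0.56 × √40 = 3.5418. Critical value z_{0.0125} = 2.241.
Revised power = Φ(δ − 2.241) + Φ(−δ − 2.241) = Φ(1.300) + Φ(-5.783) = 0.9033 + 0.0000 = 0.9033.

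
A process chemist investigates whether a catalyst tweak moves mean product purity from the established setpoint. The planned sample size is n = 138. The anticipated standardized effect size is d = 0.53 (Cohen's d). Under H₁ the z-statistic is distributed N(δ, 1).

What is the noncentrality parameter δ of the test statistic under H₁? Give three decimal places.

The noncentrality parameter scales effect size by the design's sample-size factor: δ = d·√n = 0.53 × √138 = 6.2261

δ ≈ 6.226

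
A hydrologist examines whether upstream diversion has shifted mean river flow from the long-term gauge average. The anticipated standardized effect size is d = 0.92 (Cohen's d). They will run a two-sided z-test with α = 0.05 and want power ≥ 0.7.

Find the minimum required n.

For power 0.7 need Φ(δ − z_{0.025}) = 0.7, so δ = z_{0.025} + z_{0.30} = 1.960 + 0.524 = 2.484.
(The Φ(−δ − z_{α/2}) term is vanishingly small for δ > 0 and is dropped in the standard sample-size formula.)
δ = d·√n ⇒ n = (δ/d)² = (2.484 / 0.92)² = 7.29.
Rounding up, n = 8.

n = 8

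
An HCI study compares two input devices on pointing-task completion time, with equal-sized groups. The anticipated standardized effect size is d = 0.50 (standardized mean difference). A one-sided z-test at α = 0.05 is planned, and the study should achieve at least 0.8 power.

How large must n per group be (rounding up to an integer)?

n = 50 per group

Set Φ(δ − 1.645) = 0.8; then δ − 1.645 = Φ⁻¹(0.8) = 0.842, giving δ = 2.486.
δ = d·√(n/2) ⇒ n = 2(δ/d)² = 2 × (2.486 / 0.50)² = 49.46.
Rounding up, n = 50 per group.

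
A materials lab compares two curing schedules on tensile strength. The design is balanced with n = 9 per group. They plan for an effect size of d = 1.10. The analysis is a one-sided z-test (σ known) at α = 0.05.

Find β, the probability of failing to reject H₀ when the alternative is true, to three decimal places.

β ≈ 0.246

Noncentrality parameter: δ = d·√(n/2) = 1.10 × √(9/2) = 2.3335
One-sided α = 0.05 → critical value z_{0.05} = 1.645.
Power = P(Z > 1.645 − δ) = Φ(0.689) = 0.7545.
Type II error: β = 1 − power = 1 − 0.7545 = 0.2455.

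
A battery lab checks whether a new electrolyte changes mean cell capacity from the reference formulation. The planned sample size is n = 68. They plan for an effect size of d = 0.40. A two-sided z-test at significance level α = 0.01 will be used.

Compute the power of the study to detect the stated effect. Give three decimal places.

Power ≈ 0.765

Noncentrality parameter: δ = d·√n = 0.40 × √68 = 3.2985
Two-sided α = 0.01 → critical value z_{0.005} = 2.576.
Power = Φ(δ − 2.576) + Φ(−δ − 2.576) = Φ(0.723) + Φ(-5.874) = 0.7651 + 0.0000 = 0.7651.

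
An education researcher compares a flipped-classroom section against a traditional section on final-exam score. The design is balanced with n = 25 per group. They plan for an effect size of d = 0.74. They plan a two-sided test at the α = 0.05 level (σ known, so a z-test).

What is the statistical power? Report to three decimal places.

Power ≈ 0.744

Noncentrality parameter: δ = d·√(n/2) = 0.74 × √(25/2) = 2.6163
Two-sided α = 0.05 → critical value z_{0.025} = 1.960.
Power = Φ(δ − 1.960) + Φ(−δ − 1.960) = Φ(0.656) + Φ(-4.576) = 0.7442 + 0.0000 = 0.7442.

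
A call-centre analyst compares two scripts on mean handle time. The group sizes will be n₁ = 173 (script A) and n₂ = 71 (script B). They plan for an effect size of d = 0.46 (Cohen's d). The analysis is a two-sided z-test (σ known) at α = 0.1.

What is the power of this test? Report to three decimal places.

Noncentrality parameter: δ = d / √(1/n₁ + 1/n₂) = 0.46 / √(1/173 + 1/71) = 3.2637
Critical value for a two-sided test at α = 0.1: z_{α/2} = 1.645.
Power = Φ(δ − 1.645) + Φ(−δ − 1.645) = Φ(1.619) + Φ(-4.909) = 0.9473 + 0.0000 = 0.9473.

Power ≈ 0.947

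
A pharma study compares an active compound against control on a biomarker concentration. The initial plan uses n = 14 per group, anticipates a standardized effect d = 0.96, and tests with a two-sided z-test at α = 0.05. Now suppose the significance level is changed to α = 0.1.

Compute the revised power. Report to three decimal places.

δ = d·√(n/2) = 0.96 × √(14/2) = 2.5399 (unchanged). New critical value: z_{0.05} = 1.645.
Revised power = Φ(δ − 1.645) + Φ(−δ − 1.645) = Φ(0.895) + Φ(-4.185) = 0.8146 + 0.0000 = 0.8146.

Power ≈ 0.815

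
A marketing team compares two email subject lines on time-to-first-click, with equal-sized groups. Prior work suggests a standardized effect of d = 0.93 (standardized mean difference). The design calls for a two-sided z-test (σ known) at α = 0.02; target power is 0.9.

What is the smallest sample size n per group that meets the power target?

Set Φ(δ − 2.326) = 0.9; then δ − 2.326 = Φ⁻¹(0.9) = 1.282, giving δ = 3.608.
(Ignoring the negligible lower-tail rejection probability gives the usual closed-form inversion.)
δ = d·√(n/2) ⇒ n = 2(δ/d)² = 2 × (3.608 / 0.93)² = 30.10.
Round up to the next whole unit.

n = 31 per group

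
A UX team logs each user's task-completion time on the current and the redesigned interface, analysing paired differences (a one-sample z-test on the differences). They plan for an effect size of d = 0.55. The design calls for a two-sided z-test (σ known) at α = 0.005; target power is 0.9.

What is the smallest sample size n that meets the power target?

n = 56

For power 0.9 need Φ(δ − z_{0.0025}) = 0.9, so δ = z_{0.0025} + z_{0.10} = 2.807 + 1.282 = 4.089.
(Ignoring the negligible lower-tail rejection probability gives the usual closed-form inversion.)
δ = d·√n ⇒ n = (δ/d)² = (4.089 / 0.55)² = 55.26.
Rounding up, n = 56.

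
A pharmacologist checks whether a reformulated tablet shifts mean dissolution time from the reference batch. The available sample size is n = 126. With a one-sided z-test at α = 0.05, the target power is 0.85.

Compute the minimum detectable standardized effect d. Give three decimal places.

Need Φ(δ − 1.645) = 0.85, so δ = 1.645 + 1.036 = 2.681.
δ = d·√n ⇒ d = δ/√n = 2.681/√126 = 0.2389.

d ≈ 0.239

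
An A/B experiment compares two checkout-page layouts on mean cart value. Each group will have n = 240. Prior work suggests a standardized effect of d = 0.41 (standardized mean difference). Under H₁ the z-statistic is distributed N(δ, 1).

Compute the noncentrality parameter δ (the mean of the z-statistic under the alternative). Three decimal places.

δ ≈ 4.491

δ = d·√(n/2) = 0.41 × √(240/2) = 4.4913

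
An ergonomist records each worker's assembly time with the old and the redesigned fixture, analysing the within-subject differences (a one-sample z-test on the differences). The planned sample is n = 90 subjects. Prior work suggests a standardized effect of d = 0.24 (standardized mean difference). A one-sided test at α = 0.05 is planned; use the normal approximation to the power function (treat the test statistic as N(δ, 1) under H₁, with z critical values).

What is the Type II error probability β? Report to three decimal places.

β ≈ 0.264

Noncentrality parameter: δ = d·√n = 0.24 × √90 = 2.2768
One-sided α = 0.05 → critical value z_{0.05} = 1.645.
Power = Φ(δ − 1.645) = Φ(0.632) = 0.7363.
Type II error: β = 1 − power = 1 − 0.7363 = 0.2637.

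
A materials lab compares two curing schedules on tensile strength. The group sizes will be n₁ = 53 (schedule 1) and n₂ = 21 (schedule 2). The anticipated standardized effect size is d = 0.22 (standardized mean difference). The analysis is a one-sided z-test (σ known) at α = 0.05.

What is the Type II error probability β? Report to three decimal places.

β ≈ 0.786

Noncentrality parameter: δ = d / √(1/n₁ + 1/n₂) = 0.22 / √(1/53 + 1/21) = 0.8532
Critical value for a one-sided test at α = 0.05: z_α = 1.645.
Power = P(Z > 1.645 − δ) = Φ(-0.792) = 0.2143.
Type II error: β = 1 − power = 1 − 0.2143 = 0.7857.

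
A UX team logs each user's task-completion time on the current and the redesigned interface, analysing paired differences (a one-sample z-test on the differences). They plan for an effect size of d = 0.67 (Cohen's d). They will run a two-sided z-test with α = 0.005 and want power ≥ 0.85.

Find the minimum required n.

n = 33

For power 0.85 need Φ(δ − z_{0.0025}) = 0.85, so δ = z_{0.0025} + z_{0.15} = 2.807 + 1.036 = 3.843.
(The Φ(−δ − z_{α/2}) term is vanishingly small for δ > 0 and is dropped in the standard sample-size formula.)
δ = d·√n ⇒ n = (δ/d)² = (3.843 / 0.67)² = 32.91.
Rounding up, n = 33.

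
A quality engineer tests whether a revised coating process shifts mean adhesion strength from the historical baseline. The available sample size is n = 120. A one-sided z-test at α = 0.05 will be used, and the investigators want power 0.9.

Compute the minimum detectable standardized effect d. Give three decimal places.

d ≈ 0.267

Required noncentrality: δ = z_{0.05} + z_{0.10} = 1.645 + 1.282 = 2.926.
δ = d·√n ⇒ d = δ/√n = 2.926/√120 = 0.2671.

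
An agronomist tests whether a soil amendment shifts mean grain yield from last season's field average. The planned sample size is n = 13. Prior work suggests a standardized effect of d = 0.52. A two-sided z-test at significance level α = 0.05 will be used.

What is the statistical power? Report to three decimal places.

Power ≈ 0.466

Noncentrality parameter: δ = d·√n = 0.52 × √13 = 1.8749
Critical value for a two-sided test at α = 0.05: z_{α/2} = 1.960.
Power = Φ(δ − 1.960) + Φ(−δ − 1.960) = Φ(-0.085) + Φ(-3.835) = 0.4661 + 0.0001 = 0.4662.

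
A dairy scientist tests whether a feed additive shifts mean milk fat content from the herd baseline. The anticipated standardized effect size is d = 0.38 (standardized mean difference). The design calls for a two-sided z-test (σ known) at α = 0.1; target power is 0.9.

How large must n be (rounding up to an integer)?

For power 0.9 need Φ(δ − z_{0.05}) = 0.9, so δ = z_{0.05} + z_{0.10} = 1.645 + 1.282 = 2.926.
(Ignoring the negligible lower-tail rejection probability gives the usual closed-form inversion.)
δ = d·√n ⇒ n = (δ/d)² = (2.926 / 0.38)² = 59.31.
Rounding up, n = 60.

n = 60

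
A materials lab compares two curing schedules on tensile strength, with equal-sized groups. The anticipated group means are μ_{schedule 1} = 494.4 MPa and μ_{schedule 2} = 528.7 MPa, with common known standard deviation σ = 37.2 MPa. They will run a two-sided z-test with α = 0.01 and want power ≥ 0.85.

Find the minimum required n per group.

n = 31 per group

Standardized effect: d = |μ_{schedule 1} − μ_{schedule 2}| / σ = |494.4 − 528.7| / 37.2 = 0.9220
Set Φ(δ − 2.576) = 0.85; then δ − 2.576 = Φ⁻¹(0.85) = 1.036, giving δ = 3.612.
(Ignoring the negligible lower-tail rejection probability gives the usual closed-form inversion.)
δ = d·√(n/2) ⇒ n = 2(δ/d)² = 2 × (3.612 / 0.9220)² = 30.70.
Round up to the next whole unit.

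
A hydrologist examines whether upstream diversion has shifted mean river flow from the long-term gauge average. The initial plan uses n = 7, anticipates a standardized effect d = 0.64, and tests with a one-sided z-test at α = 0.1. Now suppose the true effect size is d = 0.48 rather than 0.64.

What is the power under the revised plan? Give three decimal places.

With d = 0.48: δ = d·√n = 0.48 × √7 = 1.2700. Critical value z_{0.1} = 1.282.
Revised power = P(Z > 1.282 − δ) = Φ(-0.012) = 0.4954.

Power ≈ 0.495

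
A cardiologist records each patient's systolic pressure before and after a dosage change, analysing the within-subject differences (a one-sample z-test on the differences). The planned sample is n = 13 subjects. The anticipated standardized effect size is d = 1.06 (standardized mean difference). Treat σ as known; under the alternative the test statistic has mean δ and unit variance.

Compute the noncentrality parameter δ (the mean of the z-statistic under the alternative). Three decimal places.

δ ≈ 3.822

δ = d·√n = 1.06 × √13 = 3.8219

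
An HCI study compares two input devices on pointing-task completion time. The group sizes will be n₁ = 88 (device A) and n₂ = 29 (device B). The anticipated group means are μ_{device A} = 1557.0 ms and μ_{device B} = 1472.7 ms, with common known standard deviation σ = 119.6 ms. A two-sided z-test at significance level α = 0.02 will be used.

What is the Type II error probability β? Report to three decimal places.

β ≈ 0.167

Standardized effect: d = |μ_{device A} − μ_{device B}| / σ = |1557.0 − 1472.7| / 119.6 = 0.7048
Noncentrality parameter: δ = d / √(1/n₁ + 1/n₂) = 0.7048 / √(1/88 + 1/29) = 3.2919
Critical value for a two-sided test at α = 0.02: z_{α/2} = 2.326.
Power = Φ(δ − 2.326) + Φ(−δ − 2.326) = Φ(0.966) + Φ(-5.618) = 0.8329 + 0.0000 = 0.8329.
Type II error: β = 1 − power = 1 − 0.8329 = 0.1671.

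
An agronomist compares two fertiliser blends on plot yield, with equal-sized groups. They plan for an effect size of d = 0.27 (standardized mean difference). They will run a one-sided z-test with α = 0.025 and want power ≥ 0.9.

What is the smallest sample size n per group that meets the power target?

n = 289 per group

Set Φ(δ − 1.960) = 0.9; then δ − 1.960 = Φ⁻¹(0.9) = 1.282, giving δ = 3.242.
δ = d·√(n/2) ⇒ n = 2(δ/d)² = 2 × (3.242 / 0.27)² = 288.27.
Rounding up, n = 289 per group.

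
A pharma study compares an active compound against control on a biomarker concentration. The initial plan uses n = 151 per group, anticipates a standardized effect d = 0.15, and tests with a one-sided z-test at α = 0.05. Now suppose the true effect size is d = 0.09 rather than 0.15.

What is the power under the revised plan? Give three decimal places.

Power ≈ 0.194

With d = 0.09: δ = d·√(n/2) = 0.09 × √(151/2) = 0.7820. Critical value z_{0.05} = 1.645.
Revised power = Φ(δ − 1.645) = Φ(-0.863) = 0.1941.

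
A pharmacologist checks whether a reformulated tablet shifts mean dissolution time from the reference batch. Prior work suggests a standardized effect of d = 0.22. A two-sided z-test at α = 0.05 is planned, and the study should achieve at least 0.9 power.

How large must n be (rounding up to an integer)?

For power 0.9 need Φ(δ − z_{0.025}) = 0.9, so δ = z_{0.025} + z_{0.10} = 1.960 + 1.282 = 3.242.
(The Φ(−δ − z_{α/2}) term is vanishingly small for δ > 0 and is dropped in the standard sample-size formula.)
δ = d·√n ⇒ n = (δ/d)² = (3.242 / 0.22)² = 217.10.
Rounding up, n = 218.

n = 218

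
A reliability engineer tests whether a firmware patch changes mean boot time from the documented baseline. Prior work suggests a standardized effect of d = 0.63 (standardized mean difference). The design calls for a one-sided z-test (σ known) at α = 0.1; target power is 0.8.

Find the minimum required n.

For power 0.8 need Φ(δ − z_{0.1}) = 0.8, so δ = z_{0.1} + z_{0.20} = 1.282 + 0.842 = 2.123.
δ = d·√n ⇒ n = (δ/d)² = (2.123 / 0.63)² = 11.36.
Round up to the next whole unit.

n = 12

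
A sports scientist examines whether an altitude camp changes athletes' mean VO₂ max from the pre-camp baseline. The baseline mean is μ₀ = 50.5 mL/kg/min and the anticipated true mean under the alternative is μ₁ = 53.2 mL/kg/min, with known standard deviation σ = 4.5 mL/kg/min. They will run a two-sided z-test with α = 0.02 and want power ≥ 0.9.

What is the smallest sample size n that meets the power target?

Standardized effect: d = |μ₁ − μ₀| / σ = |53.2 − 50.5| / 4.5 = 0.6000
Set Φ(δ − 2.326) = 0.9; then δ − 2.326 = Φ⁻¹(0.9) = 1.282, giving δ = 3.608.
(The Φ(−δ − z_{α/2}) term is vanishingly small for δ > 0 and is dropped in the standard sample-size formula.)
δ = d·√n ⇒ n = (δ/d)² = (3.608 / 0.6000)² = 36.16.
Rounding up, n = 37.

n = 37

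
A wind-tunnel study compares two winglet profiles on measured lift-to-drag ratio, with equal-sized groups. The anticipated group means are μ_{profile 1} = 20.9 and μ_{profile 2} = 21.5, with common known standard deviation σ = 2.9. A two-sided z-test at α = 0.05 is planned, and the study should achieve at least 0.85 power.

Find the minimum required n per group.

Standardized effect: d = |μ_{profile 1} − μ_{profile 2}| / σ = |20.9 − 21.5| / 2.9 = 0.2069
Set Φ(δ − 1.960) = 0.85; then δ − 1.960 = Φ⁻¹(0.85) = 1.036, giving δ = 2.996.
(Ignoring the negligible lower-tail rejection probability gives the usual closed-form inversion.)
δ = d·√(n/2) ⇒ n = 2(δ/d)² = 2 × (2.996 / 0.2069)² = 419.49.
Rounding up, n = 420 per group.

n = 420 per group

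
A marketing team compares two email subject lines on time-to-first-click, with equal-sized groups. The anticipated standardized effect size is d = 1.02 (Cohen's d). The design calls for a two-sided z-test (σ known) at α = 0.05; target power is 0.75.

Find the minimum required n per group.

n = 14 per group

Set Φ(δ − 1.960) = 0.75; then δ − 1.960 = Φ⁻¹(0.75) = 0.674, giving δ = 2.634.
(For δ > 0 the lower-tail rejection region contributes negligibly to power, so the one-term inversion is standard.)
δ = d·√(n/2) ⇒ n = 2(δ/d)² = 2 × (2.634 / 1.02)² = 13.34.
Rounding up, n = 14 per group.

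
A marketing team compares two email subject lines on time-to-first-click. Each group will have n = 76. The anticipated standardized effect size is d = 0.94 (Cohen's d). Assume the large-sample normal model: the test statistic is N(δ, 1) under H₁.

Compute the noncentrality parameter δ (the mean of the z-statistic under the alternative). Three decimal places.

δ = d·√(n/2) = 0.94 × √(76/2) = 5.7945

δ ≈ 5.795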